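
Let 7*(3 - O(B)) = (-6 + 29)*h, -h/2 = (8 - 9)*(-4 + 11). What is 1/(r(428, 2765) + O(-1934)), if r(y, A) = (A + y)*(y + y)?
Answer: 1/2733165 ≈ 3.6588e-7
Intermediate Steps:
r(y, A) = 2*y*(A + y) (r(y, A) = (A + y)*(2*y) = 2*y*(A + y))
h = 14 (h = -2*(8 - 9)*(-4 + 11) = -(-2)*7 = -2*(-7) = 14)
O(B) = -43 (O(B) = 3 - (-6 + 29)*14/7 = 3 - 23*14/7 = 3 - ⅐*322 = 3 - 46 = -43)
1/(r(428, 2765) + O(-1934)) = 1/(2*428*(2765 + 428) - 43) = 1/(2*428*3193 - 43) = 1/(2733208 - 43) = 1/2733165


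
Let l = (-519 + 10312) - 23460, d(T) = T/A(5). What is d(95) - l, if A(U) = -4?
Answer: 54573/4 ≈ 13643.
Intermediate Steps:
d(T) = -T/4 (d(T) = T/(-4) = T*(-¼) = -T/4)
l = -13667 (l = 9793 - 23460 = -13667)
d(95) - l = -¼*95 - 1*(-13667) = -95/4 + 13667 = 54573/4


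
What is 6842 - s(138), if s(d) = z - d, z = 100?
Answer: 6880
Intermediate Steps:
s(d) = 100 - d
6842 - s(138) = 6842 - (100 - 1*138) = 6842 - (100 - 138) = 6842 - 1*(-38) = 6842 + 38 = 6880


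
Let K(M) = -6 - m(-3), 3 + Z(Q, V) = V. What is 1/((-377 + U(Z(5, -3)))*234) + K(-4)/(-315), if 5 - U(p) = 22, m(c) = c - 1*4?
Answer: -10279/3226860 ≈ -0.0031855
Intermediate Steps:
Z(Q, V) = -3 + V
m(c) = -4 + c (m(c) = c - 4 = -4 + c)
U(p) = -17 (U(p) = 5 - 1*22 = 5 - 22 = -17)
K(M) = 1 (K(M) = -6 - (-4 - 3) = -6 - 1*(-7) = -6 + 7 = 1)
1/((-377 + U(Z(5, -3)))*234) + K(-4)/(-315) = 1/(-377 - 17*234) + 1/(-315) = (1/234)/(-394) + 1*(-1/315) = -1/394*1/234 - 1/315 = -1/92196 - 1/315 = -10279/3226860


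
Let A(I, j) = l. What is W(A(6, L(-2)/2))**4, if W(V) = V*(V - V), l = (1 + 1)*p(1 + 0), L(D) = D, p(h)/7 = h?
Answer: 0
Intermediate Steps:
p(h) = 7*h
l = 14 (l = (1 + 1)*(7*(1 + 0)) = 2*(7*1) = 2*7 = 14)
A(I, j) = 14
W(V) = 0 (W(V) = V*0 = 0)
W(A(6, L(-2)/2))**4 = 0**4 = 0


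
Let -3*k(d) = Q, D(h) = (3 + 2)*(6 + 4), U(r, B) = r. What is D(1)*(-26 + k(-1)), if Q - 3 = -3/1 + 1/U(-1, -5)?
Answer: -3850/3 ≈ -1283.3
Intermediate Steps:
Q = -1 (Q = 3 + (-3/1 + 1/(-1)) = 3 + (-3*1 + 1*(-1)) = 3 + (-3 - 1) = 3 - 4 = -1)
D(h) = 50 (D(h) = 5*10 = 50)
k(d) = ⅓ (k(d) = -⅓*(-1) = ⅓)
D(1)*(-26 + k(-1)) = 50*(-26 + ⅓) = 50*(-77/3) = -3850/3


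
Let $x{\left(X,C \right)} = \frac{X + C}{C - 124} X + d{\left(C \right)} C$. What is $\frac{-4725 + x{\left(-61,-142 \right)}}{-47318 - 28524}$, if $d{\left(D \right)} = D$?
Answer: $- \frac{584913}{2881996} \approx -0.20295$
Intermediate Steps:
$x{\left(X,C \right)} = C^{2} + \frac{X \left(C + X\right)}{-124 + C}$ ($x{\left(X,C \right)} = \frac{X + C}{C - 124} X + C C = \frac{C + X}{-124 + C} X + C^{2} = \frac{X \left(C + X\right)}{-124 + C} + C^{2} = C^{2} + \frac{X \left(C + X\right)}{-124 + C}$)
$\frac{-4725 + x{\left(-61,-142 \right)}}{-47318 - 28524} = \frac{-4725 + \frac{\left(-142\right)^{3} + \left(-61\right)^{2} - 124 \left(-142\right)^{2} - -8662}{-124 - 142}}{-47318 - 28524} = \frac{-4725 + \frac{-2863288 + 3721 - 2500336 + 8662}{-266}}{-75842} = \left(-4725 - \frac{-2863288 + 3721 - 2500336 + 8662}{266}\right) \left(- \frac{1}{75842}\right) = \left(-4725 - - \frac{764463}{38}\right) \left(- \frac{1}{75842}\right) = \left(-4725 + \frac{764463}{38}\right) \left(- \frac{1}{75842}\right) = \frac{584913}{38} \left(- \frac{1}{75842}\right) = - \frac{584913}{2881996}$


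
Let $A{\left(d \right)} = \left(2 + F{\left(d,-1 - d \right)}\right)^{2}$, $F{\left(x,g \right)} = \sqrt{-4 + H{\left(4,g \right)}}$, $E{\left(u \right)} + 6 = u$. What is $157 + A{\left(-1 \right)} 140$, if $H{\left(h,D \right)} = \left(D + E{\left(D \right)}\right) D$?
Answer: $157 + 1120 i \approx 157.0 + 1120.0 i$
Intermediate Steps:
$E{\left(u \right)} = -6 + u$
$H{\left(h,D \right)} = D \left(-6 + 2 D\right)$ ($H{\left(h,D \right)} = \left(D + \left(-6 + D\right)\right) D = \left(-6 + 2 D\right) D = D \left(-6 + 2 D\right)$)
$F{\left(x,g \right)} = \sqrt{-4 + 2 g \left(-3 + g\right)}$
$A{\left(d \right)} = \left(2 + \sqrt{2} \sqrt{-2 + \left(-1 - d\right) \left(-4 - d\right)}\right)^{2}$ ($A{\left(d \right)} = \left(2 + \sqrt{2} \sqrt{-2 + \left(-1 - d\right) \left(-3 - \left(1 + d\right)\right)}\right)^{2} = \left(2 + \sqrt{2} \sqrt{-2 + \left(-1 - d\right) \left(-4 - d\right)}\right)^{2}$)
$157 + A{\left(-1 \right)} 140 = 157 + \left(2 + \sqrt{2} \sqrt{-2 + \left(1 - 1\right) \left(4 - 1\right)}\right)^{2} \cdot 140 = 157 + \left(2 + \sqrt{2} \sqrt{-2 + 0 \cdot 3}\right)^{2} \cdot 140 = 157 + \left(2 + \sqrt{2} \sqrt{-2 + 0}\right)^{2} \cdot 140 = 157 + \left(2 + \sqrt{2} \sqrt{-2}\right)^{2} \cdot 140 = 157 + \left(2 + \sqrt{2} i \sqrt{2}\right)^{2} \cdot 140 = 157 + \left(2 + 2 i\right)^{2} \cdot 140 = 157 + 140 \left(2 + 2 i\right)^{2}$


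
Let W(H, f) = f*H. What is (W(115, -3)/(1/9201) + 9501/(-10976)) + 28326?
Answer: -34530714045/10976 ≈ -3.1460e+6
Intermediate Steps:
W(H, f) = H*f
(W(115, -3)/(1/9201) + 9501/(-10976)) + 28326 = ((115*(-3))/(1/9201) + 9501/(-10976)) + 28326 = (-345/1/9201 + 9501*(-1/10976)) + 28326 = (-345*9201 - 9501/10976) + 28326 = (-3174345 - 9501/10976) + 28326 = -34841620221/10976 + 28326 = -34530714045/10976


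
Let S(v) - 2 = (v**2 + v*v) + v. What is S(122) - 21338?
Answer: 8554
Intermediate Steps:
S(v) = 2 + v + 2*v**2 (S(v) = 2 + ((v**2 + v*v) + v) = 2 + ((v**2 + v**2) + v) = 2 + (2*v**2 + v) = 2 + (v + 2*v**2) = 2 + v + 2*v**2)
S(122) - 21338 = (2 + 122 + 2*122**2) - 21338 = (2 + 122 + 2*14884) - 21338 = (2 + 122 + 29768) - 21338 = 29892 - 21338 = 8554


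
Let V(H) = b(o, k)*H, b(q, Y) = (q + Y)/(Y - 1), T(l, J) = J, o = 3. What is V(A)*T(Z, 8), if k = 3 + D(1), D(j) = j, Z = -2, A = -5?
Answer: -280/3 ≈ -93.333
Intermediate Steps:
k = 4 (k = 3 + 1 = 4)
b(q, Y) = (Y + q)/(-1 + Y)
V(H) = 7*H/3 (V(H) = ((4 + 3)/(-1 + 4))*H = (7/3)*H = ((⅓)*7)*H = 7*H/3)
V(A)*T(Z, 8) = ((7/3)*(-5))*8 = -35/3*8 = -280/3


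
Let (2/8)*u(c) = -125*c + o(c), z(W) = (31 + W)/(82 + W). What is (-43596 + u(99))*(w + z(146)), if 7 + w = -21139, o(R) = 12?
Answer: 37382894694/19 ≈ 1.9675e+9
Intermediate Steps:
z(W) = (31 + W)/(82 + W)
w = -21146 (w = -7 - 21139 = -21146)
u(c) = 48 - 500*c (u(c) = 4*(-125*c + 12) = 4*(12 - 125*c) = 48 - 500*c)
(-43596 + u(99))*(w + z(146)) = (-43596 + (48 - 500*99))*(-21146 + (31 + 146)/(82 + 146)) = (-43596 + (48 - 49500))*(-21146 + 177/228) = (-43596 - 49452)*(-21146 + (1/228)*177) = -93048*(-21146 + 59/76) = -93048*(-1607037/76) = 37382894694/19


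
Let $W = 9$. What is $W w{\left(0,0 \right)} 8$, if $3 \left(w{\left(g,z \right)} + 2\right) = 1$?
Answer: $-120$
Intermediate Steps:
$w{\left(g,z \right)} = - \frac{5}{3}$ ($w{\left(g,z \right)} = -2 + \frac{1}{3} \cdot 1 = -2 + \frac{1}{3} = - \frac{5}{3}$)
$W w{\left(0,0 \right)} 8 = 9 \left(- \frac{5}{3}\right) 8 = \left(-15\right) 8 = -120$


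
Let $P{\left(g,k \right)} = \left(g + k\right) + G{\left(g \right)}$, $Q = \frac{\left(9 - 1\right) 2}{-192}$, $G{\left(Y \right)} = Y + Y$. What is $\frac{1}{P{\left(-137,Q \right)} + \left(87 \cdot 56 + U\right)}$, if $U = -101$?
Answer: $\frac{12}{52319} \approx 0.00022936$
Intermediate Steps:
$G{\left(Y \right)} = 2 Y$
$Q = - \frac{1}{12}$ ($Q = 8 \cdot 2 \left(- \frac{1}{192}\right) = 16 \left(- \frac{1}{192}\right) = - \frac{1}{12} \approx -0.083333$)
$P{\left(g,k \right)} = k + 3 g$ ($P{\left(g,k \right)} = \left(g + k\right) + 2 g = k + 3 g$)
$\frac{1}{P{\left(-137,Q \right)} + \left(87 \cdot 56 + U\right)} = \frac{1}{\left(- \frac{1}{12} + 3 \left(-137\right)\right) + \left(87 \cdot 56 - 101\right)} = \frac{1}{\left(- \frac{1}{12} - 411\right) + \left(4872 - 101\right)} = \frac{1}{- \frac{4933}{12} + 4771} = \frac{1}{\frac{52319}{12}} = \frac{12}{52319}$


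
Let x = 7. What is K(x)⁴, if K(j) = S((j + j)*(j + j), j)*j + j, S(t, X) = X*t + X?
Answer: 8707801203360000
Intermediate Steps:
S(t, X) = X + X*t
K(j) = j + j²*(1 + 4*j²) (K(j) = (j*(1 + (j + j)*(j + j)))*j + j = (j*(1 + (2*j)*(2*j)))*j + j = (j*(1 + 4*j²))*j + j = j²*(1 + 4*j²) + j = j + j²*(1 + 4*j²))
K(x)⁴ = (7*(1 + 7 + 4*7³))⁴ = (7*(1 + 7 + 4*343))⁴ = (7*(1 + 7 + 1372))⁴ = (7*1380)⁴ = 9660⁴ = 8707801203360000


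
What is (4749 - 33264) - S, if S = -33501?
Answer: 4986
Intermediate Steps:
(4749 - 33264) - S = (4749 - 33264) - 1*(-33501) = -28515 + 33501 = 4986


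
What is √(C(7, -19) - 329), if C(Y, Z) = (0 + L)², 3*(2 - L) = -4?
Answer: I*√2861/3 ≈ 17.829*I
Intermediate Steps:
L = 10/3 (L = 2 - ⅓*(-4) = 2 + 4/3 = 10/3 ≈ 3.3333)
C(Y, Z) = 100/9 (C(Y, Z) = (0 + 10/3)² = (10/3)² = 100/9)
√(C(7, -19) - 329) = √(100/9 - 329) = √(-2861/9) = I*√2861/3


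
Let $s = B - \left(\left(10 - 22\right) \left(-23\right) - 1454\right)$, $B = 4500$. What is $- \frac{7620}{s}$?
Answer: $- \frac{3810}{2839} \approx -1.342$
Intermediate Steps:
$s = 5678$ ($s = 4500 - \left(\left(10 - 22\right) \left(-23\right) - 1454\right) = 4500 - \left(\left(-12\right) \left(-23\right) - 1454\right) = 4500 - \left(276 - 1454\right) = 4500 - -1178 = 4500 + 1178 = 5678$)
$- \frac{7620}{s} = - \frac{7620}{5678} = \left(-7620\right) \frac{1}{5678} = - \frac{3810}{2839}$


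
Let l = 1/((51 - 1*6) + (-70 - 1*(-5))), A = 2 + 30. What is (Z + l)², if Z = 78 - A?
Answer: 844561/400 ≈ 2111.4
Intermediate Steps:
A = 32
Z = 46 (Z = 78 - 1*32 = 78 - 32 = 46)
l = -1/20 (l = 1/((51 - 6) + (-70 + 5)) = 1/(45 - 65) = 1/(-20) = -1/20 ≈ -0.050000)
(Z + l)² = (46 - 1/20)² = (919/20)² = 844561/400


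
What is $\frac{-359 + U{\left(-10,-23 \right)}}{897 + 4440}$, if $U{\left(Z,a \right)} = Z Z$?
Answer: $- \frac{259}{5337} \approx -0.048529$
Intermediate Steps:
$U{\left(Z,a \right)} = Z^{2}$
$\frac{-359 + U{\left(-10,-23 \right)}}{897 + 4440} = \frac{-359 + \left(-10\right)^{2}}{897 + 4440} = \frac{-359 + 100}{5337} = \left(-259\right) \frac{1}{5337} = - \frac{259}{5337}$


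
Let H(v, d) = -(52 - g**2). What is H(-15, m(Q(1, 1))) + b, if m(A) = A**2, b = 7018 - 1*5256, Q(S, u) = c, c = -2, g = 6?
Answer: 1746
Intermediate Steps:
Q(S, u) = -2
b = 1762 (b = 7018 - 5256 = 1762)
H(v, d) = -16 (H(v, d) = -(52 - 1*6**2) = -(52 - 1*36) = -(52 - 36) = -1*16 = -16)
H(-15, m(Q(1, 1))) + b = -16 + 1762 = 1746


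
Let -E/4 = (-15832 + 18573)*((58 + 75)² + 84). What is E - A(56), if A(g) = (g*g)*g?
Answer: -195038788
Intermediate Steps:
A(g) = g³ (A(g) = g²*g = g³)
E = -194863172 (E = -4*(-15832 + 18573)*((58 + 75)² + 84) = -10964*(133² + 84) = -10964*(17689 + 84) = -10964*17773 = -4*48715793 = -194863172)
E - A(56) = -194863172 - 1*56³ = -194863172 - 1*175616 = -194863172 - 175616 = -195038788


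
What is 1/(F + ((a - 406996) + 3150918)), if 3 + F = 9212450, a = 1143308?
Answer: 1/13099677 ≈ 7.6338e-8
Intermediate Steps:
F = 9212447 (F = -3 + 9212450 = 9212447)
1/(F + ((a - 406996) + 3150918)) = 1/(9212447 + ((1143308 - 406996) + 3150918)) = 1/(9212447 + (736312 + 3150918)) = 1/(9212447 + 3887230) = 1/13099677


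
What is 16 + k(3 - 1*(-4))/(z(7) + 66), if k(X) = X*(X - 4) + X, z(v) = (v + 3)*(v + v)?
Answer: 1662/103 ≈ 16.136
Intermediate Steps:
z(v) = 2*v*(3 + v) (z(v) = (3 + v)*(2*v) = 2*v*(3 + v))
k(X) = X + X*(-4 + X) (k(X) = X*(-4 + X) + X = X + X*(-4 + X))
16 + k(3 - 1*(-4))/(z(7) + 66) = 16 + ((3 - 1*(-4))*(-3 + (3 - 1*(-4))))/(2*7*(3 + 7) + 66) = 16 + ((3 + 4)*(-3 + (3 + 4)))/(2*7*10 + 66) = 16 + (7*(-3 + 7))/(140 + 66) = 16 + (7*4)/206 = 16 + (1/206)*28 = 16 + 14/103 = 1662/103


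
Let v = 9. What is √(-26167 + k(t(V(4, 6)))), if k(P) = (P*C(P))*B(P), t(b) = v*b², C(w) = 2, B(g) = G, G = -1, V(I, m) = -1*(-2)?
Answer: I*√26239 ≈ 161.98*I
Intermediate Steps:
V(I, m) = 2
B(g) = -1
t(b) = 9*b²
k(P) = -2*P (k(P) = (P*2)*(-1) = (2*P)*(-1) = -2*P)
√(-26167 + k(t(V(4, 6)))) = √(-26167 - 18*2²) = √(-26167 - 18*4) = √(-26167 - 2*36) = √(-26167 - 72) = √(-26239) = I*√26239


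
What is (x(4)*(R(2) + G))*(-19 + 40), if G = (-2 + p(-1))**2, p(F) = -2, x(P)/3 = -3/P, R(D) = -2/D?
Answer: -2835/4 ≈ -708.75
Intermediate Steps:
x(P) = -9/P (x(P) = 3*(-3/P) = -9/P)
G = 16 (G = (-2 - 2)**2 = (-4)**2 = 16)
(x(4)*(R(2) + G))*(-19 + 40) = ((-9/4)*(-2/2 + 16))*(-19 + 40) = ((-9*1/4)*(-2*1/2 + 16))*21 = -9*(-1 + 16)/4*21 = -9/4*15*21 = -135/4*21 = -2835/4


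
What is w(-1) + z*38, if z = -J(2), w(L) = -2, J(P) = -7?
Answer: 264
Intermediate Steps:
z = 7 (z = -1*(-7) = 7)
w(-1) + z*38 = -2 + 7*38 = -2 + 266 = 264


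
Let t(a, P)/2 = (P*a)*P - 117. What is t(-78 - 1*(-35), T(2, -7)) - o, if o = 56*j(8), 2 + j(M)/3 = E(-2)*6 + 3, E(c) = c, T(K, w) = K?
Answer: 1270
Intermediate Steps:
j(M) = -33 (j(M) = -6 + 3*(-2*6 + 3) = -6 + 3*(-12 + 3) = -6 + 3*(-9) = -6 - 27 = -33)
t(a, P) = -234 + 2*a*P² (t(a, P) = 2*((P*a)*P - 117) = 2*(a*P² - 117) = 2*(-117 + a*P²) = -234 + 2*a*P²)
o = -1848 (o = 56*(-33) = -1848)
t(-78 - 1*(-35), T(2, -7)) - o = (-234 + 2*(-78 - 1*(-35))*2²) - 1*(-1848) = (-234 + 2*(-78 + 35)*4) + 1848 = (-234 + 2*(-43)*4) + 1848 = (-234 - 344) + 1848 = -578 + 1848 = 1270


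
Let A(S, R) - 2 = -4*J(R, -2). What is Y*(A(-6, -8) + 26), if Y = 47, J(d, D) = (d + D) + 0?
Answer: 3196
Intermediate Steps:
J(d, D) = D + d (J(d, D) = (D + d) + 0 = D + d)
A(S, R) = 10 - 4*R (A(S, R) = 2 - 4*(-2 + R) = 2 + (8 - 4*R) = 10 - 4*R)
Y*(A(-6, -8) + 26) = 47*((10 - 4*(-8)) + 26) = 47*((10 + 32) + 26) = 47*(42 + 26) = 47*68 = 3196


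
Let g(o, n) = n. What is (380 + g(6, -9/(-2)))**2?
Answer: 591361/4 ≈ 1.4784e+5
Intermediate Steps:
(380 + g(6, -9/(-2)))**2 = (380 - 9/(-2))**2 = (380 - 9*(-1/2))**2 = (380 + 9/2)**2 = (769/2)**2 = 591361/4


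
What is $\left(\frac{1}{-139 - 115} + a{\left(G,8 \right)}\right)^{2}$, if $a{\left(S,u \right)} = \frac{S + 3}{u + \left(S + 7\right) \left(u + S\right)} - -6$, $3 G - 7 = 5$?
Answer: $\frac{235837449}{6451600} \approx 36.555$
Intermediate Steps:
$G = 4$ ($G = \frac{7}{3} + \frac{1}{3} \cdot 5 = \frac{7}{3} + \frac{5}{3} = 4$)
$a{\left(S,u \right)} = 6 + \frac{3 + S}{u + \left(7 + S\right) \left(S + u\right)}$ ($a{\left(S,u \right)} = \frac{3 + S}{u + \left(7 + S\right) \left(S + u\right)} + 6 = 6 + \frac{3 + S}{u + \left(7 + S\right) \left(S + u\right)}$)
$\left(\frac{1}{-139 - 115} + a{\left(G,8 \right)}\right)^{2} = \left(\frac{1}{-139 - 115} + \frac{3 + 6 \cdot 4^{2} + 43 \cdot 4 + 48 \cdot 8 + 6 \cdot 4 \cdot 8}{4^{2} + 7 \cdot 4 + 8 \cdot 8 + 4 \cdot 8}\right)^{2} = \left(\frac{1}{-254} + \frac{3 + 6 \cdot 16 + 172 + 384 + 192}{16 + 28 + 64 + 32}\right)^{2} = \left(- \frac{1}{254} + \frac{3 + 96 + 172 + 384 + 192}{140}\right)^{2} = \left(- \frac{1}{254} + \frac{1}{140} \cdot 847\right)^{2} = \left(- \frac{1}{254} + \frac{121}{20}\right)^{2} = \left(\frac{15357}{2540}\right)^{2} = \frac{235837449}{6451600}$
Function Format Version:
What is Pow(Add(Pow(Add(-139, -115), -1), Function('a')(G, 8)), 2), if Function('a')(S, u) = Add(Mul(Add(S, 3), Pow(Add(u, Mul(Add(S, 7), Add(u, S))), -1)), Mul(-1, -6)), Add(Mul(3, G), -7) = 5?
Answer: Rational(235837449, 6451600) ≈ 36.555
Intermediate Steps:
G = 4 (G = Add(Rational(7, 3), Mul(Rational(1, 3), 5)) = Add(Rational(7, 3), Rational(5, 3)) = 4)
Function('a')(S, u) = Add(6, Mul(Pow(Add(u, Mul(Add(7, S), Add(S, u))), -1), Add(3, S))) (Function('a')(S, u) = Add(Mul(Add(3, S), Pow(Add(u, Mul(Add(7, S), Add(S, u))), -1)), 6) = Add(Mul(Pow(Add(u, Mul(Add(7, S), Add(S, u))), -1), Add(3, S)), 6) = Add(6, Mul(Pow(Add(u, Mul(Add(7, S), Add(S, u))), -1), Add(3, S))))
Pow(Add(Pow(Add(-139, -115), -1), Function('a')(G, 8)), 2) = Pow(Add(Pow(Add(-139, -115), -1), Mul(Pow(Add(Pow(4, 2), Mul(7, 4), Mul(8, 8), Mul(4, 8)), -1), Add(3, Mul(6, Pow(4, 2)), Mul(43, 4), Mul(48, 8), Mul(6, 4, 8)))), 2) = Pow(Add(Pow(-254, -1), Mul(Pow(Add(16, 28, 64, 32), -1), Add(3, Mul(6, 16), 172, 384, 192))), 2) = Pow(Add(Rational(-1, 254), Mul(Pow(140, -1), Add(3, 96, 172, 384, 192))), 2) = Pow(Add(Rational(-1, 254), Mul(Rational(1, 140), 847)), 2) = Pow(Add(Rational(-1, 254), Rational(121, 20)), 2) = Pow(Rational(15357, 2540), 2) = Rational(235837449, 6451600)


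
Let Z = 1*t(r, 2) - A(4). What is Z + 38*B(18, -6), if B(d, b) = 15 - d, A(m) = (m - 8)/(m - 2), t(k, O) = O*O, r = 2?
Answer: -108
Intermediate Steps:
t(k, O) = O**2
A(m) = (-8 + m)/(-2 + m)
Z = 6 (Z = 1*2**2 - (-8 + 4)/(-2 + 4) = 1*4 - (-4)/2 = 4 - (-4)/2 = 4 - 1*(-2) = 4 + 2 = 6)
Z + 38*B(18, -6) = 6 + 38*(15 - 1*18) = 6 + 38*(15 - 18) = 6 + 38*(-3) = 6 - 114 = -108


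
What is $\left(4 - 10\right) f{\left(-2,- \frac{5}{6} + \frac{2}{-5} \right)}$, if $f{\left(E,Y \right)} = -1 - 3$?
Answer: $24$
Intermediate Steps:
$f{\left(E,Y \right)} = -4$
$\left(4 - 10\right) f{\left(-2,- \frac{5}{6} + \frac{2}{-5} \right)} = \left(4 - 10\right) \left(-4\right) = \left(-6\right) \left(-4\right) = 24$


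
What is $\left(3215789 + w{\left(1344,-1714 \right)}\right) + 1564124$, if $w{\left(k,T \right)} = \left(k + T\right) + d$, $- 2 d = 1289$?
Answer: $\frac{9557797}{2} \approx 4.7789 \cdot 10^{6}$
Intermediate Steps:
$d = - \frac{1289}{2}$ ($d = \left(- \frac{1}{2}\right) 1289 = - \frac{1289}{2} \approx -644.5$)
$w{\left(k,T \right)} = - \frac{1289}{2} + T + k$ ($w{\left(k,T \right)} = \left(k + T\right) - \frac{1289}{2} = \left(T + k\right) - \frac{1289}{2} = - \frac{1289}{2} + T + k$)
$\left(3215789 + w{\left(1344,-1714 \right)}\right) + 1564124 = \left(3215789 - \frac{2029}{2}\right) + 1564124 = \frac{6429549}{2} + 1564124 = \frac{9557797}{2}$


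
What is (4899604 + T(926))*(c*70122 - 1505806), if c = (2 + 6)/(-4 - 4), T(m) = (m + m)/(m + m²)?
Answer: -7157759246990480/927 ≈ -7.7214e+12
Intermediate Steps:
T(m) = 2*m/(m + m²) (T(m) = (2*m)/(m + m²) = 2*m/(m + m²))
c = -1 (c = 8/(-8) = 8*(-⅛) = -1)
(4899604 + T(926))*(c*70122 - 1505806) = (4899604 + 2/(1 + 926))*(-1*70122 - 1505806) = (4899604 + 2/927)*(-70122 - 1505806) = (4899604 + 2*(1/927))*(-1575928) = (4899604 + 2/927)*(-1575928) = (4541932910/927)*(-1575928) = -7157759246990480/927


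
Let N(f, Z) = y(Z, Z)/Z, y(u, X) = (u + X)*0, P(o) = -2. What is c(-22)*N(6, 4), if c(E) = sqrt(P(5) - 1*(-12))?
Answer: 0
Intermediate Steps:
c(E) = sqrt(10) (c(E) = sqrt(-2 - 1*(-12)) = sqrt(-2 + 12) = sqrt(10))
y(u, X) = 0 (y(u, X) = (X + u)*0 = 0)
N(f, Z) = 0 (N(f, Z) = 0/Z = 0)
c(-22)*N(6, 4) = sqrt(10)*0 = 0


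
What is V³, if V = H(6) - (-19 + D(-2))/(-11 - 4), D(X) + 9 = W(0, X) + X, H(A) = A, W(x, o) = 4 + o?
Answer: 238328/3375 ≈ 70.616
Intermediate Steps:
D(X) = -5 + 2*X (D(X) = -9 + ((4 + X) + X) = -9 + (4 + 2*X) = -5 + 2*X)
V = 62/15 (V = 6 - (-19 + (-5 + 2*(-2)))/(-11 - 4) = 6 - (-19 + (-5 - 4))/(-15) = 6 - (-19 - 9)*(-1)/15 = 6 - (-28)*(-1)/15 = 6 - 1*28/15 = 6 - 28/15 = 62/15 ≈ 4.1333)
V³ = (62/15)³ = 238328/3375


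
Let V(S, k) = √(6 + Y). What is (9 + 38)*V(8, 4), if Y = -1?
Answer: 47*√5 ≈ 105.10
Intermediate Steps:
V(S, k) = √5 (V(S, k) = √(6 - 1) = √5)
(9 + 38)*V(8, 4) = (9 + 38)*√5 = 47*√5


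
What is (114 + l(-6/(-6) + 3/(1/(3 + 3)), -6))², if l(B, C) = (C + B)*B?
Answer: 130321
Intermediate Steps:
l(B, C) = B*(B + C) (l(B, C) = (B + C)*B = B*(B + C))
(114 + l(-6/(-6) + 3/(1/(3 + 3)), -6))² = (114 + (-6/(-6) + 3/(1/(3 + 3)))*((-6/(-6) + 3/(1/(3 + 3))) - 6))² = (114 + (-6*(-⅙) + 3/(1/6))*((-6*(-⅙) + 3/(1/6)) - 6))² = (114 + (1 + 3/(⅙))*((1 + 3/(⅙)) - 6))² = (114 + (1 + 3*6)*((1 + 3*6) - 6))² = (114 + (1 + 18)*((1 + 18) - 6))² = (114 + 19*(19 - 6))² = (114 + 19*13)² = (114 + 247)² = 361² = 130321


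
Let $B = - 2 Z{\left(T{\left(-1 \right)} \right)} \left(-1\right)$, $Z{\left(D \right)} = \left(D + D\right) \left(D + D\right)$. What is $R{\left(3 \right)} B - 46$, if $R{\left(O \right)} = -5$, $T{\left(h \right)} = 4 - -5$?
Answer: $-3286$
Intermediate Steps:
$T{\left(h \right)} = 9$ ($T{\left(h \right)} = 4 + 5 = 9$)
$Z{\left(D \right)} = 4 D^{2}$ ($Z{\left(D \right)} = 2 D 2 D = 4 D^{2}$)
$B = 648$ ($B = - 2 \cdot 4 \cdot 9^{2} \left(-1\right) = - 2 \cdot 4 \cdot 81 \left(-1\right) = \left(-2\right) 324 \left(-1\right) = \left(-648\right) \left(-1\right) = 648$)
$R{\left(3 \right)} B - 46 = \left(-5\right) 648 - 46 = -3240 - 46 = -3286$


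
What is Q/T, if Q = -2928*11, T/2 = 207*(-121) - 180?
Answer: 5368/8409 ≈ 0.63836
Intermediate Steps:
T = -50454 (T = 2*(207*(-121) - 180) = 2*(-25047 - 180) = 2*(-25227) = -50454)
Q = -32208
Q/T = -32208/(-50454) = -32208*(-1/50454) = 5368/8409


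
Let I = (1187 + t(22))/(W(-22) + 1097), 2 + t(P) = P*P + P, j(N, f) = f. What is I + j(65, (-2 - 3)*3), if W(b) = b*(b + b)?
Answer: -29284/2065 ≈ -14.181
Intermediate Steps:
W(b) = 2*b² (W(b) = b*(2*b) = 2*b²)
t(P) = -2 + P + P² (t(P) = -2 + (P*P + P) = -2 + (P² + P) = -2 + (P + P²) = -2 + P + P²)
I = 1691/2065 (I = (1187 + (-2 + 22 + 22²))/(2*(-22)² + 1097) = (1187 + (-2 + 22 + 484))/(2*484 + 1097) = (1187 + 504)/(968 + 1097) = 1691/2065 ≈ 0.81889)
I + j(65, (-2 - 3)*3) = 1691/2065 + (-2 - 3)*3 = 1691/2065 - 5*3 = 1691/2065 - 15 = -29284/2065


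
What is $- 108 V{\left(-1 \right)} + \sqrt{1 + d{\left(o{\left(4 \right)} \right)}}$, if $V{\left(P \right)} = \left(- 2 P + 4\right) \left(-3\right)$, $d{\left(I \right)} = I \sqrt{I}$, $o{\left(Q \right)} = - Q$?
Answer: $1944 + \sqrt{1 - 8 i} \approx 1946.1 - 1.8791 i$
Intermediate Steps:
$d{\left(I \right)} = I^{\frac{3}{2}}$
$V{\left(P \right)} = -12 + 6 P$ ($V{\left(P \right)} = \left(4 - 2 P\right) \left(-3\right) = -12 + 6 P$)
$- 108 V{\left(-1 \right)} + \sqrt{1 + d{\left(o{\left(4 \right)} \right)}} = - 108 \left(-12 + 6 \left(-1\right)\right) + \sqrt{1 + \left(\left(-1\right) 4\right)^{\frac{3}{2}}} = - 108 \left(-12 - 6\right) + \sqrt{1 + \left(-4\right)^{\frac{3}{2}}} = \left(-108\right) \left(-18\right) + \sqrt{1 - 8 i} = 1944 + \sqrt{1 - 8 i}$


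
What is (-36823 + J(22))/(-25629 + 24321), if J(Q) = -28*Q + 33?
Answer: 18703/654 ≈ 28.598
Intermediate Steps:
J(Q) = 33 - 28*Q
(-36823 + J(22))/(-25629 + 24321) = (-36823 + (33 - 28*22))/(-25629 + 24321) = (-36823 + (33 - 616))/(-1308) = (-36823 - 583)*(-1/1308) = -37406*(-1/1308) = 18703/654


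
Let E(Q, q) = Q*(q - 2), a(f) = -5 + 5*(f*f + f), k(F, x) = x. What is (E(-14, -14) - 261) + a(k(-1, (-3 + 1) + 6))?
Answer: 58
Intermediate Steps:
a(f) = -5 + 5*f + 5*f² (a(f) = -5 + 5*(f² + f) = -5 + 5*(f + f²) = -5 + (5*f + 5*f²) = -5 + 5*f + 5*f²)
E(Q, q) = Q*(-2 + q)
(E(-14, -14) - 261) + a(k(-1, (-3 + 1) + 6)) = (-14*(-2 - 14) - 261) + (-5 + 5*((-3 + 1) + 6) + 5*((-3 + 1) + 6)²) = (-14*(-16) - 261) + (-5 + 5*(-2 + 6) + 5*(-2 + 6)²) = (224 - 261) + (-5 + 5*4 + 5*4²) = -37 + (-5 + 20 + 5*16) = -37 + (-5 + 20 + 80) = -37 + 95 = 58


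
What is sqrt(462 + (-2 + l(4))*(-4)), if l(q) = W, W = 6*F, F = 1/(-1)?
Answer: sqrt(494) ≈ 22.226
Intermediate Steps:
F = -1
W = -6 (W = 6*(-1) = -6)
l(q) = -6
sqrt(462 + (-2 + l(4))*(-4)) = sqrt(462 + (-2 - 6)*(-4)) = sqrt(462 - 8*(-4)) = sqrt(462 + 32) = sqrt(494)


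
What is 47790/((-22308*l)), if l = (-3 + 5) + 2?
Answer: -7965/14872 ≈ -0.53557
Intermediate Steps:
l = 4 (l = 2 + 2 = 4)
47790/((-22308*l)) = 47790/((-22308*4)) = 47790/(-89232) = 47790*(-1/89232) = -7965/14872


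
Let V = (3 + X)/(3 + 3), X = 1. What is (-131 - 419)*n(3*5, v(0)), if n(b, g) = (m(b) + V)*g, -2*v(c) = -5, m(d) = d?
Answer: -64625/3 ≈ -21542.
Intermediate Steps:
v(c) = 5/2 (v(c) = -½*(-5) = 5/2)
V = ⅔ (V = (3 + 1)/(3 + 3) = 4/6 = 4*(⅙) = ⅔ ≈ 0.66667)
n(b, g) = g*(⅔ + b) (n(b, g) = (b + ⅔)*g = (⅔ + b)*g = g*(⅔ + b))
(-131 - 419)*n(3*5, v(0)) = (-131 - 419)*((⅓)*(5/2)*(2 + 3*(3*5))) = -550*5*(2 + 3*15)/(3*2) = -550*5*(2 + 45)/(3*2) = -550*5*47/(3*2) = -550*235/6 = -64625/3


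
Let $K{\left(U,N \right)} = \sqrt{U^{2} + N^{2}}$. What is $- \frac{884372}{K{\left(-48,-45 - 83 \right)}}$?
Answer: $- \frac{221093 \sqrt{73}}{292} \approx -6469.2$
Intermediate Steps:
$K{\left(U,N \right)} = \sqrt{N^{2} + U^{2}}$
$- \frac{884372}{K{\left(-48,-45 - 83 \right)}} = - \frac{884372}{\sqrt{\left(-45 - 83\right)^{2} + \left(-48\right)^{2}}} = - \frac{884372}{\sqrt{\left(-45 - 83\right)^{2} + 2304}} = - \frac{884372}{\sqrt{\left(-128\right)^{2} + 2304}} = - \frac{884372}{\sqrt{16384 + 2304}} = - \frac{884372}{\sqrt{18688}} = - \frac{884372}{16 \sqrt{73}} = - 884372 \frac{\sqrt{73}}{1168} = - \frac{221093 \sqrt{73}}{292}$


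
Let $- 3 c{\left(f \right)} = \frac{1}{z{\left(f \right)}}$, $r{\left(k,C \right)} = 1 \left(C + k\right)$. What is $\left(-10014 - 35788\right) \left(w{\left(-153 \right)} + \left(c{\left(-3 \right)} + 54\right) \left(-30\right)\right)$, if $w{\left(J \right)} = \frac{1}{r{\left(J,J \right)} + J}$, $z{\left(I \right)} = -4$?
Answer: $\frac{34110054757}{459} \approx 7.4314 \cdot 10^{7}$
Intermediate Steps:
$r{\left(k,C \right)} = C + k$
$c{\left(f \right)} = \frac{1}{12}$ ($c{\left(f \right)} = - \frac{1}{3 \left(-4\right)} = \left(- \frac{1}{3}\right) \left(- \frac{1}{4}\right) = \frac{1}{12}$)
$w{\left(J \right)} = \frac{1}{3 J}$ ($w{\left(J \right)} = \frac{1}{\left(J + J\right) + J} = \frac{1}{2 J + J} = \frac{1}{3 J}$)
$\left(-10014 - 35788\right) \left(w{\left(-153 \right)} + \left(c{\left(-3 \right)} + 54\right) \left(-30\right)\right) = \left(-10014 - 35788\right) \left(\frac{1}{3 \left(-153\right)} + \left(\frac{1}{12} + 54\right) \left(-30\right)\right) = - 45802 \left(\frac{1}{3} \left(- \frac{1}{153}\right) + \frac{649}{12} \left(-30\right)\right) = - 45802 \left(- \frac{1}{459} - \frac{3245}{2}\right) = \left(-45802\right) \left(- \frac{1489457}{918}\right) = \frac{34110054757}{459}$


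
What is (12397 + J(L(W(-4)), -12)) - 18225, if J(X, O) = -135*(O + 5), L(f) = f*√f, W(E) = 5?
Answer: -4883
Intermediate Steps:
L(f) = f^(3/2)
J(X, O) = -675 - 135*O (J(X, O) = -135*(5 + O) = -27*(25 + 5*O) = -675 - 135*O)
(12397 + J(L(W(-4)), -12)) - 18225 = (12397 + (-675 - 135*(-12))) - 18225 = (12397 + (-675 + 1620)) - 18225 = (12397 + 945) - 18225 = 13342 - 18225 = -4883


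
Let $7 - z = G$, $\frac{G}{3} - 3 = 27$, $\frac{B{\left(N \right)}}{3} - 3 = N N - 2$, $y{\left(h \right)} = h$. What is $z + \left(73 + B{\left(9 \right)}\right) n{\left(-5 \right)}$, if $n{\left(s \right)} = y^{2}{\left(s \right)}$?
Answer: $7892$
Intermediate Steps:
$B{\left(N \right)} = 3 + 3 N^{2}$ ($B{\left(N \right)} = 9 + 3 \left(N N - 2\right) = 9 + 3 \left(N^{2} - 2\right) = 9 + 3 \left(-2 + N^{2}\right) = 9 + \left(-6 + 3 N^{2}\right) = 3 + 3 N^{2}$)
$n{\left(s \right)} = s^{2}$
$G = 90$ ($G = 9 + 3 \cdot 27 = 9 + 81 = 90$)
$z = -83$ ($z = 7 - 90 = -83$)
$z + \left(73 + B{\left(9 \right)}\right) n{\left(-5 \right)} = -83 + \left(73 + \left(3 + 3 \cdot 9^{2}\right)\right) \left(-5\right)^{2} = -83 + \left(73 + \left(3 + 3 \cdot 81\right)\right) 25 = -83 + \left(73 + \left(3 + 243\right)\right) 25 = -83 + \left(73 + 246\right) 25 = -83 + 319 \cdot 25 = -83 + 7975 = 7892$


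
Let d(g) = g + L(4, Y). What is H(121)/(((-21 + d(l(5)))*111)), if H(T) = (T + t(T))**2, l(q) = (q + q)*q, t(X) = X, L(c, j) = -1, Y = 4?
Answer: 14641/777 ≈ 18.843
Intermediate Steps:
l(q) = 2*q**2 (l(q) = (2*q)*q = 2*q**2)
H(T) = 4*T**2 (H(T) = (T + T)**2 = (2*T)**2 = 4*T**2)
d(g) = -1 + g (d(g) = g - 1 = -1 + g)
H(121)/(((-21 + d(l(5)))*111)) = (4*121**2)/(((-21 + (-1 + 2*5**2))*111)) = (4*14641)/(((-21 + (-1 + 2*25))*111)) = 58564/(((-21 + (-1 + 50))*111)) = 58564/(((-21 + 49)*111)) = 58564/((28*111)) = 58564/3108 = 58564*(1/3108) = 14641/777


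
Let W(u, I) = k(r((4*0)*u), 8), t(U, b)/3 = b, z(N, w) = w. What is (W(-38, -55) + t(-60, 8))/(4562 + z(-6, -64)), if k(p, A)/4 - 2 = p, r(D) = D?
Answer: 16/2249 ≈ 0.0071143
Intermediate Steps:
k(p, A) = 8 + 4*p
t(U, b) = 3*b
W(u, I) = 8 (W(u, I) = 8 + 4*((4*0)*u) = 8 + 4*(0*u) = 8 + 4*0 = 8 + 0 = 8)
(W(-38, -55) + t(-60, 8))/(4562 + z(-6, -64)) = (8 + 3*8)/(4562 - 64) = (8 + 24)/4498 = 32*(1/4498) = 16/2249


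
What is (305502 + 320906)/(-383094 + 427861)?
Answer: 626408/44767 ≈ 13.993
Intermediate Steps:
(305502 + 320906)/(-383094 + 427861) = 626408/44767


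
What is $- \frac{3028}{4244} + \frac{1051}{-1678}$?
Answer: $- \frac{2385357}{1780358} \approx -1.3398$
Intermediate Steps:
$- \frac{3028}{4244} + \frac{1051}{-1678} = \left(-3028\right) \frac{1}{4244} + 1051 \left(- \frac{1}{1678}\right) = - \frac{757}{1061} - \frac{1051}{1678} = - \frac{2385357}{1780358}$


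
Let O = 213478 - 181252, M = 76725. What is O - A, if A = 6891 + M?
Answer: -51390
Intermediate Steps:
A = 83616 (A = 6891 + 76725 = 83616)
O = 32226
O - A = 32226 - 1*83616 = 32226 - 83616 = -51390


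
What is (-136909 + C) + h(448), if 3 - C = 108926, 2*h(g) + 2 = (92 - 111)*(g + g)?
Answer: -254345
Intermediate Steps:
h(g) = -1 - 19*g (h(g) = -1 + ((92 - 111)*(g + g))/2 = -1 + (-38*g)/2 = -1 - 19*g)
C = -108923 (C = 3 - 1*108926 = 3 - 108926 = -108923)
(-136909 + C) + h(448) = (-136909 - 108923) + (-1 - 19*448) = -245832 + (-1 - 8512) = -245832 - 8513 = -254345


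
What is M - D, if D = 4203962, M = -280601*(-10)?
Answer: -1397952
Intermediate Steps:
M = 2806010
M - D = 2806010 - 1*4203962 = 2806010 - 4203962 = -1397952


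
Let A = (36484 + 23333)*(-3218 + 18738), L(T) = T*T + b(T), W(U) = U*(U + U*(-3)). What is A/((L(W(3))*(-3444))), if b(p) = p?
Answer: -38681660/43911 ≈ -880.91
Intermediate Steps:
W(U) = -2*U² (W(U) = U*(U - 3*U) = U*(-2*U) = -2*U²)
L(T) = T + T² (L(T) = T*T + T = T² + T = T + T²)
A = 928359840 (A = 59817*15520 = 928359840)
A/((L(W(3))*(-3444))) = 928359840/((((-2*3²)*(1 - 2*3²))*(-3444))) = 928359840/((((-2*9)*(1 - 2*9))*(-3444))) = 928359840/((-18*(1 - 18)*(-3444))) = 928359840/((-18*(-17)*(-3444))) = 928359840/((306*(-3444))) = 928359840/(-1053864) = 928359840*(-1/1053864) = -38681660/43911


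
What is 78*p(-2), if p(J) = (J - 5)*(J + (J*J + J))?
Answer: 0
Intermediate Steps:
p(J) = (-5 + J)*(J² + 2*J) (p(J) = (-5 + J)*(J + (J² + J)) = (-5 + J)*(J + (J + J²)) = (-5 + J)*(J² + 2*J))
78*p(-2) = 78*(-2*(-10 + (-2)² - 3*(-2))) = 78*(-2*(-10 + 4 + 6)) = 78*(-2*0) = 78*0 = 0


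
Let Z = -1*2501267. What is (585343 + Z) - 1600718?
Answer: -3516642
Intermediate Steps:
Z = -2501267
(585343 + Z) - 1600718 = (585343 - 2501267) - 1600718 = -1915924 - 1600718 = -3516642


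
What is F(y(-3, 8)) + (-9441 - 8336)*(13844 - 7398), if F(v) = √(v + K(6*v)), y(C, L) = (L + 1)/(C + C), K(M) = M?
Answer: -114590542 + I*√42/2 ≈ -1.1459e+8 + 3.2404*I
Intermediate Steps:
y(C, L) = (1 + L)/(2*C) (y(C, L) = (1 + L)/((2*C)) = (1 + L)*(1/(2*C)) = (1 + L)/(2*C))
F(v) = √7*√v (F(v) = √(v + 6*v) = √(7*v) = √7*√v)
F(y(-3, 8)) + (-9441 - 8336)*(13844 - 7398) = √7*√((½)*(1 + 8)/(-3)) + (-9441 - 8336)*(13844 - 7398) = √7*√((½)*(-⅓)*9) - 17777*6446 = √7*√(-3/2) - 114590542 = √7*(I*√6/2) - 114590542 = I*√42/2 - 114590542 = -114590542 + I*√42/2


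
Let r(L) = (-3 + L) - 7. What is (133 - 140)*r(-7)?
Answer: 119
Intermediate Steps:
r(L) = -10 + L
(133 - 140)*r(-7) = (133 - 140)*(-10 - 7) = -7*(-17) = 119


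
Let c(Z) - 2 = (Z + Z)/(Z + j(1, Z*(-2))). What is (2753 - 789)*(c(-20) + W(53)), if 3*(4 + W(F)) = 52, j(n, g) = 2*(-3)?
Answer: 1292312/39 ≈ 33136.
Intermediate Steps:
j(n, g) = -6
W(F) = 40/3 (W(F) = -4 + (⅓)*52 = -4 + 52/3 = 40/3)
c(Z) = 2 + 2*Z/(-6 + Z) (c(Z) = 2 + (Z + Z)/(Z - 6) = 2 + (2*Z)/(-6 + Z) = 2 + 2*Z/(-6 + Z))
(2753 - 789)*(c(-20) + W(53)) = (2753 - 789)*(4*(-3 - 20)/(-6 - 20) + 40/3) = 1964*(4*(-23)/(-26) + 40/3) = 1964*(4*(-1/26)*(-23) + 40/3) = 1964*(46/13 + 40/3) = 1964*(658/39) = 1292312/39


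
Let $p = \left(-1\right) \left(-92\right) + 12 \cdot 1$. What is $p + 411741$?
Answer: $411845$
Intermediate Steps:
$p = 104$ ($p = 92 + 12 = 104$)
$p + 411741 = 104 + 411741 = 411845$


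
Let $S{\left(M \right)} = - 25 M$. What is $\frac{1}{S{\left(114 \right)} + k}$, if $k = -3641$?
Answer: $- \frac{1}{6491} \approx -0.00015406$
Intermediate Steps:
$\frac{1}{S{\left(114 \right)} + k} = \frac{1}{\left(-25\right) 114 - 3641} = \frac{1}{-2850 - 3641} = \frac{1}{-6491} = - \frac{1}{6491}$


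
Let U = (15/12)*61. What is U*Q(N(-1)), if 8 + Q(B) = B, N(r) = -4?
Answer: -915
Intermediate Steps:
U = 305/4 (U = (15*(1/12))*61 = (5/4)*61 = 305/4 ≈ 76.250)
Q(B) = -8 + B
U*Q(N(-1)) = 305*(-8 - 4)/4 = (305/4)*(-12) = -915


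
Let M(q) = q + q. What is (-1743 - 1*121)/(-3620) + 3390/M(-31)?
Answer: -1519529/28055 ≈ -54.162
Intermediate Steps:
M(q) = 2*q
(-1743 - 1*121)/(-3620) + 3390/M(-31) = (-1743 - 1*121)/(-3620) + 3390/((2*(-31))) = (-1743 - 121)*(-1/3620) + 3390/(-62) = -1864*(-1/3620) + 3390*(-1/62) = 466/905 - 1695/31 = -1519529/28055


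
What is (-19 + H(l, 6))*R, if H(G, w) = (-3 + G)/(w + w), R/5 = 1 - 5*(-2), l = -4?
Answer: -12925/12 ≈ -1077.1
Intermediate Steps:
R = 55 (R = 5*(1 - 5*(-2)) = 5*(1 + 10) = 5*11 = 55)
H(G, w) = (-3 + G)/(2*w) (H(G, w) = (-3 + G)/((2*w)) = (-3 + G)*(1/(2*w)) = (-3 + G)/(2*w))
(-19 + H(l, 6))*R = (-19 + (1/2)*(-3 - 4)/6)*55 = (-19 + (1/2)*(1/6)*(-7))*55 = (-19 - 7/12)*55 = -235/12*55 = -12925/12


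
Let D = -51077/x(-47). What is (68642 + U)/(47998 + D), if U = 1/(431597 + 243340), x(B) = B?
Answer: 2177464201085/1557068185071 ≈ 1.3984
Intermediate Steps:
D = 51077/47 (D = -51077/(-47) = -51077*(-1/47) = 51077/47 ≈ 1086.7)
U = 1/674937 ≈ 1.4816e-6
(68642 + U)/(47998 + D) = (68642 + 1/674937)/(47998 + 51077/47) = 46329025555/(674937*(2306983/47)) = (46329025555/674937)*(47/2306983) = 2177464201085/1557068185071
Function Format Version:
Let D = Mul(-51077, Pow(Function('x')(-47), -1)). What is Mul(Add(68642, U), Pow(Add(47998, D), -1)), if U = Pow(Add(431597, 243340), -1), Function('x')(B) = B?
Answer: Rational(2177464201085, 1557068185071) ≈ 1.3984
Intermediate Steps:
D = Rational(51077, 47) (D = Mul(-51077, Pow(-47, -1)) = Mul(-51077, Rational(-1, 47)) = Rational(51077, 47) ≈ 1086.7)
U = Rational(1, 674937) (U = Pow(674937, -1) = Rational(1, 674937) ≈ 1.4816e-6)
Mul(Add(68642, U), Pow(Add(47998, D), -1)) = Mul(Add(68642, Rational(1, 674937)), Pow(Add(47998, Rational(51077, 47)), -1)) = Mul(Rational(46329025555, 674937), Pow(Rational(2306983, 47), -1)) = Mul(Rational(46329025555, 674937), Rational(47, 2306983)) = Rational(2177464201085, 1557068185071)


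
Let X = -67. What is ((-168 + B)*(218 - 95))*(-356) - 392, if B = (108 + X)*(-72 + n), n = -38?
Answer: 204839872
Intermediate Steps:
B = -4510 (B = (108 - 67)*(-72 - 38) = 41*(-110) = -4510)
((-168 + B)*(218 - 95))*(-356) - 392 = ((-168 - 4510)*(218 - 95))*(-356) - 392 = -4678*123*(-356) - 392 = -575394*(-356) - 392 = 204840264 - 392 = 204839872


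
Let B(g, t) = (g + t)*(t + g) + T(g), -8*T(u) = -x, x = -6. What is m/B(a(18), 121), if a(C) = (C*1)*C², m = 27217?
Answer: 108868/141752833 ≈ 0.00076801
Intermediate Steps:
T(u) = -¾ (T(u) = -(-1)*(-6)/8 = -⅛*6 = -¾)
a(C) = C³ (a(C) = C*C² = C³)
B(g, t) = -¾ + (g + t)² (B(g, t) = (g + t)*(t + g) - ¾ = (g + t)*(g + t) - ¾ = (g + t)² - ¾ = -¾ + (g + t)²)
m/B(a(18), 121) = 27217/(-¾ + (18³ + 121)²) = 27217/(-¾ + (5832 + 121)²) = 27217/(-¾ + 5953²) = 27217/(-¾ + 35438209) = 27217/(141752833/4) = 27217*(4/141752833) = 108868/141752833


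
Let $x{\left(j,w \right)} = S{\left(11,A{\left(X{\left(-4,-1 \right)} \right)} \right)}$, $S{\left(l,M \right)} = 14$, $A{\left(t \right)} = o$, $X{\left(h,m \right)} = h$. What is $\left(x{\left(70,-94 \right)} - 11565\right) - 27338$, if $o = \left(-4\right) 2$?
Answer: $-38889$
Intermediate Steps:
$o = -8$
$A{\left(t \right)} = -8$
$x{\left(j,w \right)} = 14$
$\left(x{\left(70,-94 \right)} - 11565\right) - 27338 = \left(14 - 11565\right) - 27338 = -11551 - 27338 = -38889$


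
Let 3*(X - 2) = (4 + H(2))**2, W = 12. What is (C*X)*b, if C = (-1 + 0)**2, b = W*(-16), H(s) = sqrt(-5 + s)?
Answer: -1216 - 512*I*sqrt(3) ≈ -1216.0 - 886.81*I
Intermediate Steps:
X = 2 + (4 + I*sqrt(3))**2/3 (X = 2 + (4 + sqrt(-5 + 2))**2/3 = 2 + (4 + sqrt(-3))**2/3 = 2 + (4 + I*sqrt(3))**2/3 ≈ 6.3333 + 4.6188*I)
b = -192 (b = 12*(-16) = -192)
C = 1 (C = (-1)**2 = 1)
(C*X)*b = (1*(19/3 + 8*I*sqrt(3)/3))*(-192) = (19/3 + 8*I*sqrt(3)/3)*(-192) = -1216 - 512*I*sqrt(3)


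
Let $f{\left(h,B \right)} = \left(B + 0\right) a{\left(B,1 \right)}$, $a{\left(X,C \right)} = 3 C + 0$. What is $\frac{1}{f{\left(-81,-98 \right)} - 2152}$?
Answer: $- \frac{1}{2446} \approx -0.00040883$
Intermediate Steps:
$a{\left(X,C \right)} = 3 C$
$f{\left(h,B \right)} = 3 B$ ($f{\left(h,B \right)} = \left(B + 0\right) 3 \cdot 1 = B 3 = 3 B$)
$\frac{1}{f{\left(-81,-98 \right)} - 2152} = \frac{1}{3 \left(-98\right) - 2152} = \frac{1}{-294 - 2152} = \frac{1}{-2446} = - \frac{1}{2446}$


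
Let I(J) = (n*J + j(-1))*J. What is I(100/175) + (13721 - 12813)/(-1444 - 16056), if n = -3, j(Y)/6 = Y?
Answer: -136589/30625 ≈ -4.4601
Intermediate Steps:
j(Y) = 6*Y
I(J) = J*(-6 - 3*J) (I(J) = (-3*J + 6*(-1))*J = (-3*J - 6)*J = (-6 - 3*J)*J = J*(-6 - 3*J))
I(100/175) + (13721 - 12813)/(-1444 - 16056) = 3*(100/175)*(-2 - 100/175) + (13721 - 12813)/(-1444 - 16056) = 3*(100*(1/175))*(-2 - 100/175) + 908/(-17500) = 3*(4/7)*(-2 - 1*4/7) + 908*(-1/17500) = 3*(4/7)*(-2 - 4/7) - 227/4375 = 3*(4/7)*(-18/7) - 227/4375 = -216/49 - 227/4375 = -136589/30625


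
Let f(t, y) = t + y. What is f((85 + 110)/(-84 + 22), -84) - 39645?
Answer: -2463393/62 ≈ -39732.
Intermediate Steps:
f((85 + 110)/(-84 + 22), -84) - 39645 = ((85 + 110)/(-84 + 22) - 84) - 39645 = (195/(-62) - 84) - 39645 = (195*(-1/62) - 84) - 39645 = (-195/62 - 84) - 39645 = -5403/62 - 39645 = -2463393/62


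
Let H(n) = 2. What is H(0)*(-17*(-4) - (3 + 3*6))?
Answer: 94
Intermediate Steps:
H(0)*(-17*(-4) - (3 + 3*6)) = 2*(-17*(-4) - (3 + 3*6)) = 2*(68 - (3 + 18)) = 2*(68 - 1*21) = 2*(68 - 21) = 2*47 = 94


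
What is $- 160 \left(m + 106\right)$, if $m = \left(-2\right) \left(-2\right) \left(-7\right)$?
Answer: $-12480$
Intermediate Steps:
$m = -28$ ($m = 4 \left(-7\right) = -28$)
$- 160 \left(m + 106\right) = - 160 \left(-28 + 106\right) = \left(-160\right) 78 = -12480$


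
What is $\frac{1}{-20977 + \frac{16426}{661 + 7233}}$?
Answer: $- \frac{3947}{82788006} \approx -4.7676 \cdot 10^{-5}$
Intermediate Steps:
$\frac{1}{-20977 + \frac{16426}{661 + 7233}} = \frac{1}{-20977 + \frac{16426}{7894}} = \frac{1}{-20977 + 16426 \cdot \frac{1}{7894}} = \frac{1}{-20977 + \frac{8213}{3947}} = \frac{1}{- \frac{82788006}{3947}} = - \frac{3947}{82788006}$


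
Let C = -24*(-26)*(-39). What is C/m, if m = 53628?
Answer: -2028/4469 ≈ -0.45379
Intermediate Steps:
C = -24336 (C = 624*(-39) = -24336)
C/m = -24336/53628 = -24336*1/53628 = -2028/4469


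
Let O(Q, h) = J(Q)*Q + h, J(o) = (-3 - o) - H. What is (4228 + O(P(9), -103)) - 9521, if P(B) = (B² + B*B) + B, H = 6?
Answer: -36176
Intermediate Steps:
J(o) = -9 - o (J(o) = (-3 - o) - 1*6 = (-3 - o) - 6 = -9 - o)
P(B) = B + 2*B² (P(B) = (B² + B²) + B = 2*B² + B = B + 2*B²)
O(Q, h) = h + Q*(-9 - Q) (O(Q, h) = (-9 - Q)*Q + h = Q*(-9 - Q) + h = h + Q*(-9 - Q))
(4228 + O(P(9), -103)) - 9521 = (4228 + (-103 - 9*(1 + 2*9)*(9 + 9*(1 + 2*9)))) - 9521 = (4228 + (-103 - 9*(1 + 18)*(9 + 9*(1 + 18)))) - 9521 = (4228 + (-103 - 9*19*(9 + 9*19))) - 9521 = (4228 + (-103 - 1*171*(9 + 171))) - 9521 = (4228 + (-103 - 1*171*180)) - 9521 = (4228 + (-103 - 30780)) - 9521 = (4228 - 30883) - 9521 = -26655 - 9521 = -36176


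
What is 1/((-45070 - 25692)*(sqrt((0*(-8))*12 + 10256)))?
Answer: -sqrt(641)/181433768 ≈ -1.3954e-7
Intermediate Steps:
1/((-45070 - 25692)*(sqrt((0*(-8))*12 + 10256))) = 1/((-70762)*(sqrt(0*12 + 10256))) = -1/(70762*sqrt(0 + 10256)) = -sqrt(641)/2564/70762 = -sqrt(641)/181433768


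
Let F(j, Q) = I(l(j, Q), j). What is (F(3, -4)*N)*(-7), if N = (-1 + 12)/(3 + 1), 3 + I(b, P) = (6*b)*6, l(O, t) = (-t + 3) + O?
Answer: -27489/4 ≈ -6872.3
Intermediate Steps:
l(O, t) = 3 + O - t (l(O, t) = (3 - t) + O = 3 + O - t)
I(b, P) = -3 + 36*b (I(b, P) = -3 + (6*b)*6 = -3 + 36*b)
F(j, Q) = 105 - 36*Q + 36*j (F(j, Q) = -3 + 36*(3 + j - Q) = -3 + (108 - 36*Q + 36*j) = 105 - 36*Q + 36*j)
N = 11/4 ≈ 2.7500
(F(3, -4)*N)*(-7) = ((105 - 36*(-4) + 36*3)*(11/4))*(-7) = ((105 + 144 + 108)*(11/4))*(-7) = (357*(11/4))*(-7) = (3927/4)*(-7) = -27489/4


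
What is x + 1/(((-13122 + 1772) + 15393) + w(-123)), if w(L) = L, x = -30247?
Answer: -118568239/3920 ≈ -30247.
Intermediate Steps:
x + 1/(((-13122 + 1772) + 15393) + w(-123)) = -30247 + 1/(((-13122 + 1772) + 15393) - 123) = -30247 + 1/((-11350 + 15393) - 123) = -30247 + 1/(4043 - 123) = -30247 + 1/3920 = -118568239/3920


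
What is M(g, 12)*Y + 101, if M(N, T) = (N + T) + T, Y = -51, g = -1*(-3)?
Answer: -1276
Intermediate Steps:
g = 3
M(N, T) = N + 2*T
M(g, 12)*Y + 101 = (3 + 2*12)*(-51) + 101 = (3 + 24)*(-51) + 101 = 27*(-51) + 101 = -1377 + 101 = -1276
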